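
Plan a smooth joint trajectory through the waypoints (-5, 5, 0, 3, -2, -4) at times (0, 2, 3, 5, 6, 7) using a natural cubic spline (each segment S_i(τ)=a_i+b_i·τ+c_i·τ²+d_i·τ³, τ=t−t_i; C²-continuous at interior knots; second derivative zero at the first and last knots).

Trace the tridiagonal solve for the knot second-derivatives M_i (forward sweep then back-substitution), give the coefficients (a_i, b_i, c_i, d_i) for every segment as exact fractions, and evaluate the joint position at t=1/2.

Δ: Δ0=5, Δ1=-5, Δ2=3/2, Δ3=-5, Δ4=-2
row 1: diag=6, rhs=-60; c'=1/6, d'=-10
row 2: denom=6−1·1/6=35/6; d'=(39−1·-10)/(35/6)=42/5
row 3: denom=6−2·12/35=186/35; d'=(-39−2·42/5)/(186/35)=-21/2
row 4: denom=4−1·35/186=709/186; d'=(18−1·-21/2)/(709/186)=5301/709
back: M4=5301/709
back: M3=-21/2−35/186·5301/709=-8442/709
back: M2=42/5−12/35·-8442/709=8850/709
back: M1=-10−1/6·8850/709=-8565/709
M: M0=0, M1=-8565/709, M2=8850/709, M3=-8442/709, M4=5301/709, M5=0
seg 0: a=-5, c=M0/2=0, d=(M1−M0)/(6·2)=-2855/2836, b=Δ0−h0·(2M0+M1)/6=6400/709
seg 1: a=5, c=M1/2=-8565/1418, d=(M2−M1)/(6·1)=5805/1418, b=Δ1−h1·(2M1+M2)/6=-2165/709
seg 2: a=0, c=M2/2=4425/709, d=(M3−M2)/(6·2)=-1441/709, b=Δ2−h2·(2M2+M3)/6=-4045/1418
seg 3: a=3, c=M3/2=-4221/709, d=(M4−M3)/(6·1)=4581/1418, b=Δ3−h3·(2M3+M4)/6=-3229/1418
seg 4: a=-2, c=M4/2=5301/1418, d=(M5−M4)/(6·1)=-1767/1418, b=Δ4−h4·(2M4+M5)/6=-3185/709
t_q=1/2 → seg 0, τ=1/2; S=-5+6400/709·τ+0·τ²+-2855/2836·τ³=-13895/22688

  seg 0: a=-5 b=6400/709 c=0 d=-2855/2836
  seg 1: a=5 b=-2165/709 c=-8565/1418 d=5805/1418
  seg 2: a=0 b=-4045/1418 c=4425/709 d=-1441/709
  seg 3: a=3 b=-3229/1418 c=-4221/709 d=4581/1418
  seg 4: a=-2 b=-3185/709 c=5301/1418 d=-1767/1418
S(1/2) = -13895/22688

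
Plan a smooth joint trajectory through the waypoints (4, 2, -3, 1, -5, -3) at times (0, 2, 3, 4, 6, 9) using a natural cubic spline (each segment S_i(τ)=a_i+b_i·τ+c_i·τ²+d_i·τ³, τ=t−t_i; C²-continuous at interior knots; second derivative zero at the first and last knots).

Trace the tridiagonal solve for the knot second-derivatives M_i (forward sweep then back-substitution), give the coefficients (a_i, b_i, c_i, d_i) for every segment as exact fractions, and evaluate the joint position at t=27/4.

  seg 0: a=4 b=1235/921 c=0 d=-539/921
  seg 1: a=2 b=-5233/921 c=-1078/307 d=3862/921
  seg 2: a=-3 b=-115/921 c=2784/307 d=-4553/921
  seg 3: a=1 b=2930/921 c=-1769/307 d=4921/3684
  seg 4: a=-5 b=-3535/921 c=1383/614 d=-461/1842
S(27/4) = -263961/39296

Δ: Δ0=-1, Δ1=-5, Δ2=4, Δ3=-3, Δ4=2/3
row 1: diag=6, rhs=-24; c'=1/6, d'=-4
row 2: denom=4−1·1/6=23/6; d'=(54−1·-4)/(23/6)=348/23
row 3: denom=6−1·6/23=132/23; d'=(-42−1·348/23)/(132/23)=-219/22
row 4: denom=10−2·23/66=307/33; d'=(22−2·-219/22)/(307/33)=1383/307
back: M4=1383/307
back: M3=-219/22−23/66·1383/307=-3538/307
back: M2=348/23−6/23·-3538/307=5568/307
back: M1=-4−1/6·5568/307=-2156/307
M: M0=0, M1=-2156/307, M2=5568/307, M3=-3538/307, M4=1383/307, M5=0
seg 0: a=4, c=M0/2=0, d=(M1−M0)/(6·2)=-539/921, b=Δ0−h0·(2M0+M1)/6=1235/921
seg 1: a=2, c=M1/2=-1078/307, d=(M2−M1)/(6·1)=3862/921, b=Δ1−h1·(2M1+M2)/6=-5233/921
seg 2: a=-3, c=M2/2=2784/307, d=(M3−M2)/(6·1)=-4553/921, b=Δ2−h2·(2M2+M3)/6=-115/921
seg 3: a=1, c=M3/2=-1769/307, d=(M4−M3)/(6·2)=4921/3684, b=Δ3−h3·(2M3+M4)/6=2930/921
seg 4: a=-5, c=M4/2=1383/614, d=(M5−M4)/(6·3)=-461/1842, b=Δ4−h4·(2M4+M5)/6=-3535/921
t_q=27/4 → seg 4, τ=3/4; S=-5+-3535/921·τ+1383/614·τ²+-461/1842·τ³=-263961/39296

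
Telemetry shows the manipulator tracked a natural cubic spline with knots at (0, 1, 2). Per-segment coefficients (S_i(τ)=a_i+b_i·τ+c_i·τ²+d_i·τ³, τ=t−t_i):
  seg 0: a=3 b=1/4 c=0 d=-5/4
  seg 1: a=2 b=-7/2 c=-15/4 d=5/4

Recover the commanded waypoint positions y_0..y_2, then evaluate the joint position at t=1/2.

y_0 = S_0(0) = a_0 = 3
y_1 = S_1(0) = a_1 = 2
y_2 = S_1(1) = -4
t_q=1/2 is in segment 0 (τ=1/2); S_0(τ)=95/32

y_0=3 y_1=2 y_2=-4
S(1/2) = 95/32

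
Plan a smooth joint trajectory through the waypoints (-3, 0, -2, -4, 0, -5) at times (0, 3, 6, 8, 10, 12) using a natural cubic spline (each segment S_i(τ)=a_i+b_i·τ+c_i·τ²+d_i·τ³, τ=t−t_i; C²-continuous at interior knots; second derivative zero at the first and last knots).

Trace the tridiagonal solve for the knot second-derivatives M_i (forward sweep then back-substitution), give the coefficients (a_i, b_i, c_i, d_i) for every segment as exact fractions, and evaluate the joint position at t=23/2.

  seg 0: a=-3 b=4171/3138 c=0 d=-1033/28242
  seg 1: a=0 b=536/1569 c=-1033/3138 d=-65/28242
  seg 2: a=-2 b=-5321/3138 c=-183/523 d=4379/12552
  seg 3: a=-4 b=1712/1569 c=3647/2092 d=-8089/12552
  seg 4: a=0 b=1039/3138 c=-2221/1046 d=2221/6276
S(23/2) = -51655/16736

Δ: Δ0=1, Δ1=-2/3, Δ2=-1, Δ3=2, Δ4=-5/2
row 1: diag=12, rhs=-10; c'=1/4, d'=-5/6
row 2: denom=10−3·1/4=37/4; d'=(-2−3·-5/6)/(37/4)=2/37
row 3: denom=8−2·8/37=280/37; d'=(18−2·2/37)/(280/37)=331/140
row 4: denom=8−2·37/140=523/70; d'=(-27−2·331/140)/(523/70)=-2221/523
back: M4=-2221/523
back: M3=331/140−37/140·-2221/523=3647/1046
back: M2=2/37−8/37·3647/1046=-366/523
back: M1=-5/6−1/4·-366/523=-1033/1569
M: M0=0, M1=-1033/1569, M2=-366/523, M3=3647/1046, M4=-2221/523, M5=0
seg 0: a=-3, c=M0/2=0, d=(M1−M0)/(6·3)=-1033/28242, b=Δ0−h0·(2M0+M1)/6=4171/3138
seg 1: a=0, c=M1/2=-1033/3138, d=(M2−M1)/(6·3)=-65/28242, b=Δ1−h1·(2M1+M2)/6=536/1569
seg 2: a=-2, c=M2/2=-183/523, d=(M3−M2)/(6·2)=4379/12552, b=Δ2−h2·(2M2+M3)/6=-5321/3138
seg 3: a=-4, c=M3/2=3647/2092, d=(M4−M3)/(6·2)=-8089/12552, b=Δ3−h3·(2M3+M4)/6=1712/1569
seg 4: a=0, c=M4/2=-2221/1046, d=(M5−M4)/(6·2)=2221/6276, b=Δ4−h4·(2M4+M5)/6=1039/3138
t_q=23/2 → seg 4, τ=3/2; S=0+1039/3138·τ+-2221/1046·τ²+2221/6276·τ³=-51655/16736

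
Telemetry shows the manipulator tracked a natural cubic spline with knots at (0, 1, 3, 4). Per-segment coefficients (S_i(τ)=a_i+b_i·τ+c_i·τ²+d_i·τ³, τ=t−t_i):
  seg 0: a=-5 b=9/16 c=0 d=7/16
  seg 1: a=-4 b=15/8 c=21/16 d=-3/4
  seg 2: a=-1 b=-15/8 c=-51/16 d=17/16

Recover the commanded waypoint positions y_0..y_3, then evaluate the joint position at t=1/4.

y_0 = S_0(0) = a_0 = -5
y_1 = S_1(0) = a_1 = -4
y_2 = S_2(0) = a_2 = -1
y_3 = S_2(1) = -5
t_q=1/4 is in segment 0 (τ=1/4); S_0(τ)=-4969/1024

y_0=-5 y_1=-4 y_2=-1 y_3=-5
S(1/4) = -4969/1024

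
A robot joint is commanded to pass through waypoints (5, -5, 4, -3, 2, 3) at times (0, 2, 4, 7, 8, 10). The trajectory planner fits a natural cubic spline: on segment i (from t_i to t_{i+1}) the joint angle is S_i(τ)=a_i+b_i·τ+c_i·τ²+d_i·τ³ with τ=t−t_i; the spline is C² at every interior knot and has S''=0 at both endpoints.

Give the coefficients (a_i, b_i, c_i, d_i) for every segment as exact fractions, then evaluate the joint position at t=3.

  seg 0: a=5 b=-19103/2355 c=0 d=1832/2355
  seg 1: a=-5 b=2881/2355 c=3664/785 d=-5707/3768
  seg 2: a=4 b=8093/4710 c=-13879/3140 d=5783/5652
  seg 3: a=-3 b=26599/9420 c=3759/785 d=-24607/9420
  seg 4: a=2 b=21497/4710 c=-9571/3140 d=9571/18840
S(3) = -3917/6280

Δ: Δ0=-5, Δ1=9/2, Δ2=-7/3, Δ3=5, Δ4=1/2
row 1: diag=8, rhs=57; c'=1/4, d'=57/8
row 2: denom=10−2·1/4=19/2; d'=(-41−2·57/8)/(19/2)=-221/38
row 3: denom=8−3·6/19=134/19; d'=(44−3·-221/38)/(134/19)=2335/268
row 4: denom=6−1·19/134=785/134; d'=(-27−1·2335/268)/(785/134)=-9571/1570
back: M4=-9571/1570
back: M3=2335/268−19/134·-9571/1570=7518/785
back: M2=-221/38−6/19·7518/785=-13879/1570
back: M1=57/8−1/4·-13879/1570=7328/785
M: M0=0, M1=7328/785, M2=-13879/1570, M3=7518/785, M4=-9571/1570, M5=0
seg 0: a=5, c=M0/2=0, d=(M1−M0)/(6·2)=1832/2355, b=Δ0−h0·(2M0+M1)/6=-19103/2355
seg 1: a=-5, c=M1/2=3664/785, d=(M2−M1)/(6·2)=-5707/3768, b=Δ1−h1·(2M1+M2)/6=2881/2355
seg 2: a=4, c=M2/2=-13879/3140, d=(M3−M2)/(6·3)=5783/5652, b=Δ2−h2·(2M2+M3)/6=8093/4710
seg 3: a=-3, c=M3/2=3759/785, d=(M4−M3)/(6·1)=-24607/9420, b=Δ3−h3·(2M3+M4)/6=26599/9420
seg 4: a=2, c=M4/2=-9571/3140, d=(M5−M4)/(6·2)=9571/18840, b=Δ4−h4·(2M4+M5)/6=21497/4710
t_q=3 → seg 1, τ=1; S=-5+2881/2355·τ+3664/785·τ²+-5707/3768·τ³=-3917/6280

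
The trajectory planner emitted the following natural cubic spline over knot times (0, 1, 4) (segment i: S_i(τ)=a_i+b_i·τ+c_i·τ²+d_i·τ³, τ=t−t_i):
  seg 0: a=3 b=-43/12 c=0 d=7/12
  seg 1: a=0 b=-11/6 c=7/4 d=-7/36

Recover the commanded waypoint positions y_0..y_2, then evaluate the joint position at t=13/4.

y_0=3 y_1=0 y_2=5
S(13/4) = 645/256

y_0 = S_0(0) = a_0 = 3
y_1 = S_1(0) = a_1 = 0
y_2 = S_1(3) = 5
t_q=13/4 is in segment 1 (τ=9/4); S_1(τ)=645/256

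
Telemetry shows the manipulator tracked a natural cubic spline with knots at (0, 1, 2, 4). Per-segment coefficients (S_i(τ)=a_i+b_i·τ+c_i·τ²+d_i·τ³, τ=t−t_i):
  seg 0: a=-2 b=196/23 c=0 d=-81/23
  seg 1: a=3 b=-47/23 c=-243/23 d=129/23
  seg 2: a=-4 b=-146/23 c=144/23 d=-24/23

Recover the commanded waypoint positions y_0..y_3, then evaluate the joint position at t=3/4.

y_0 = S_0(0) = a_0 = -2
y_1 = S_1(0) = a_1 = 3
y_2 = S_2(0) = a_2 = -4
y_3 = S_2(2) = 0
t_q=3/4 is in segment 0 (τ=3/4); S_0(τ)=4277/1472

y_0=-2 y_1=3 y_2=-4 y_3=0
S(3/4) = 4277/1472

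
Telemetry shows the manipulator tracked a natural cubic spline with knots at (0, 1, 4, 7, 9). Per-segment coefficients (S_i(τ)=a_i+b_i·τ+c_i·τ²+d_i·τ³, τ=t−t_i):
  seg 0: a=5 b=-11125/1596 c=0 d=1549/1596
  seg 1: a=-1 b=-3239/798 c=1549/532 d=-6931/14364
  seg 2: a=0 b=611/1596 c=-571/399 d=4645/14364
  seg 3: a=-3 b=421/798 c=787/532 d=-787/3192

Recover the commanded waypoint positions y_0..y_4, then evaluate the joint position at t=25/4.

y_0 = S_0(0) = a_0 = 5
y_1 = S_1(0) = a_1 = -1
y_2 = S_2(0) = a_2 = 0
y_3 = S_3(0) = a_3 = -3
y_4 = S_3(2) = 2
t_q=25/4 is in segment 2 (τ=9/4); S_2(τ)=-91929/34048

y_0=5 y_1=-1 y_2=0 y_3=-3 y_4=2
S(25/4) = -91929/34048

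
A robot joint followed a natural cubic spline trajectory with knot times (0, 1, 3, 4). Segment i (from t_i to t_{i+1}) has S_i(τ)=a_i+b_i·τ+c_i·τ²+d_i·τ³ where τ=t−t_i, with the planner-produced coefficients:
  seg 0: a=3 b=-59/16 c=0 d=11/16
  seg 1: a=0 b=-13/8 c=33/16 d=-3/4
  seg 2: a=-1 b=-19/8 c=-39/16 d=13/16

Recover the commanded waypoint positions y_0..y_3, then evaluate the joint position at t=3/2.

y_0 = S_0(0) = a_0 = 3
y_1 = S_1(0) = a_1 = 0
y_2 = S_2(0) = a_2 = -1
y_3 = S_2(1) = -5
t_q=3/2 is in segment 1 (τ=1/2); S_1(τ)=-25/64

y_0=3 y_1=0 y_2=-1 y_3=-5
S(3/2) = -25/64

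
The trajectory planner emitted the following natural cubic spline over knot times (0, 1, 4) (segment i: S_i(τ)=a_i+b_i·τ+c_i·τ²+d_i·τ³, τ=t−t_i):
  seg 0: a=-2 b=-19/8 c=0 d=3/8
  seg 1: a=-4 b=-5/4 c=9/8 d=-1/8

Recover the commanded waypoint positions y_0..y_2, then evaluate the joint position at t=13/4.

y_0=-2 y_1=-4 y_2=-1
S(13/4) = -1301/512

y_0 = S_0(0) = a_0 = -2
y_1 = S_1(0) = a_1 = -4
y_2 = S_1(3) = -1
t_q=13/4 is in segment 1 (τ=9/4); S_1(τ)=-1301/512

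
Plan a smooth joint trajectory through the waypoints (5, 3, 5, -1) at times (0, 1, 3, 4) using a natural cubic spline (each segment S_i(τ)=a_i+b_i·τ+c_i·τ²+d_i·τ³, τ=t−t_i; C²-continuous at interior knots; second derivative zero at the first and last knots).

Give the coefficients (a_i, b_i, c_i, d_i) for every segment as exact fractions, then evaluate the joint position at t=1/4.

  seg 0: a=5 b=-3 c=0 d=1
  seg 1: a=3 b=0 c=3 d=-5/4
  seg 2: a=5 b=-3 c=-9/2 d=3/2
S(1/4) = 273/64

Δ: Δ0=-2, Δ1=1, Δ2=-6
row 1: diag=6, rhs=18; c'=1/3, d'=3
row 2: denom=6−2·1/3=16/3; d'=(-42−2·3)/(16/3)=-9
back: M2=-9
back: M1=3−1/3·-9=6
M: M0=0, M1=6, M2=-9, M3=0
seg 0: a=5, c=M0/2=0, d=(M1−M0)/(6·1)=1, b=Δ0−h0·(2M0+M1)/6=-3
seg 1: a=3, c=M1/2=3, d=(M2−M1)/(6·2)=-5/4, b=Δ1−h1·(2M1+M2)/6=0
seg 2: a=5, c=M2/2=-9/2, d=(M3−M2)/(6·1)=3/2, b=Δ2−h2·(2M2+M3)/6=-3
t_q=1/4 → seg 0, τ=1/4; S=5+-3·τ+0·τ²+1·τ³=273/64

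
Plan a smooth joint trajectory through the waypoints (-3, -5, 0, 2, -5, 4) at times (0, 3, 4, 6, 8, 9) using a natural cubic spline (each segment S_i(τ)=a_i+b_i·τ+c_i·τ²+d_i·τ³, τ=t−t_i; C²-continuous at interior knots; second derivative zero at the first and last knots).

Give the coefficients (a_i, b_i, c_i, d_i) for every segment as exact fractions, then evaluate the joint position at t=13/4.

Δ: Δ0=-2/3, Δ1=5, Δ2=1, Δ3=-7/2, Δ4=9
row 1: diag=8, rhs=34; c'=1/8, d'=17/4
row 2: denom=6−1·1/8=47/8; d'=(-24−1·17/4)/(47/8)=-226/47
row 3: denom=8−2·16/47=344/47; d'=(-27−2·-226/47)/(344/47)=-19/8
row 4: denom=6−2·47/172=469/86; d'=(75−2·-19/8)/(469/86)=13717/938
back: M4=13717/938
back: M3=-19/8−47/172·13717/938=-2988/469
back: M2=-226/47−16/47·-2988/469=-1238/469
back: M1=17/4−1/8·-1238/469=2148/469
M: M0=0, M1=2148/469, M2=-1238/469, M3=-2988/469, M4=13717/938, M5=0
seg 0: a=-3, c=M0/2=0, d=(M1−M0)/(6·3)=358/1407, b=Δ0−h0·(2M0+M1)/6=-4160/1407
seg 1: a=-5, c=M1/2=1074/469, d=(M2−M1)/(6·1)=-1693/1407, b=Δ1−h1·(2M1+M2)/6=5506/1407
seg 2: a=0, c=M2/2=-619/469, d=(M3−M2)/(6·2)=-125/402, b=Δ2−h2·(2M2+M3)/6=6871/1407
seg 3: a=2, c=M3/2=-1494/469, d=(M4−M3)/(6·2)=19693/11256, b=Δ3−h3·(2M3+M4)/6=-5807/1407
seg 4: a=-5, c=M4/2=13717/1876, d=(M5−M4)/(6·1)=-13717/5628, b=Δ4−h4·(2M4+M5)/6=11609/2814
t_q=13/4 → seg 1, τ=1/4; S=-5+5506/1407·τ+1074/469·τ²+-1693/1407·τ³=-116983/30016

  seg 0: a=-3 b=-4160/1407 c=0 d=358/1407
  seg 1: a=-5 b=5506/1407 c=1074/469 d=-1693/1407
  seg 2: a=0 b=6871/1407 c=-619/469 d=-125/402
  seg 3: a=2 b=-5807/1407 c=-1494/469 d=19693/11256
  seg 4: a=-5 b=11609/2814 c=13717/1876 d=-13717/5628
S(13/4) = -116983/30016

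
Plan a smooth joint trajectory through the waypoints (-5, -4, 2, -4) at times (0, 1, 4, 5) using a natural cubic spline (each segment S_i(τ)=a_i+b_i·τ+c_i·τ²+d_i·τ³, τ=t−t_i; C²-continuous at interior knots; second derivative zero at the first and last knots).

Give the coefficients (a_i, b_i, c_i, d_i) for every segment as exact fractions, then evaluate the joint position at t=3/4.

Δ: Δ0=1, Δ1=2, Δ2=-6
row 1: diag=8, rhs=6; c'=3/8, d'=3/4
row 2: denom=8−3·3/8=55/8; d'=(-48−3·3/4)/(55/8)=-402/55
back: M2=-402/55
back: M1=3/4−3/8·-402/55=192/55
M: M0=0, M1=192/55, M2=-402/55, M3=0
seg 0: a=-5, c=M0/2=0, d=(M1−M0)/(6·1)=32/55, b=Δ0−h0·(2M0+M1)/6=23/55
seg 1: a=-4, c=M1/2=96/55, d=(M2−M1)/(6·3)=-3/5, b=Δ1−h1·(2M1+M2)/6=119/55
seg 2: a=2, c=M2/2=-201/55, d=(M3−M2)/(6·1)=67/55, b=Δ2−h2·(2M2+M3)/6=-196/55
t_q=3/4 → seg 0, τ=3/4; S=-5+23/55·τ+0·τ²+32/55·τ³=-977/220

  seg 0: a=-5 b=23/55 c=0 d=32/55
  seg 1: a=-4 b=119/55 c=96/55 d=-3/5
  seg 2: a=2 b=-196/55 c=-201/55 d=67/55
S(3/4) = -977/220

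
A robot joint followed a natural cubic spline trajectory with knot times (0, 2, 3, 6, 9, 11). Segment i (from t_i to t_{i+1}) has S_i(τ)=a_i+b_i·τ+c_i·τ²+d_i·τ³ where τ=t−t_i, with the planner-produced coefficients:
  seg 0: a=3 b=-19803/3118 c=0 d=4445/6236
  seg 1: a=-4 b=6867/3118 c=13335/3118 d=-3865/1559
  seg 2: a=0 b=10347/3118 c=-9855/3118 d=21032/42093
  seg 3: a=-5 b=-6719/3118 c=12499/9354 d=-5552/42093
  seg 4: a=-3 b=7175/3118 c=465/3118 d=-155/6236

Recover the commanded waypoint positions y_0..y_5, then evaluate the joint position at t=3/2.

y_0=3 y_1=-4 y_2=0 y_3=-5 y_4=-3 y_5=2
S(3/2) = -205593/49888

y_0 = S_0(0) = a_0 = 3
y_1 = S_1(0) = a_1 = -4
y_2 = S_2(0) = a_2 = 0
y_3 = S_3(0) = a_3 = -5
y_4 = S_4(0) = a_4 = -3
y_5 = S_4(2) = 2
t_q=3/2 is in segment 0 (τ=3/2); S_0(τ)=-205593/49888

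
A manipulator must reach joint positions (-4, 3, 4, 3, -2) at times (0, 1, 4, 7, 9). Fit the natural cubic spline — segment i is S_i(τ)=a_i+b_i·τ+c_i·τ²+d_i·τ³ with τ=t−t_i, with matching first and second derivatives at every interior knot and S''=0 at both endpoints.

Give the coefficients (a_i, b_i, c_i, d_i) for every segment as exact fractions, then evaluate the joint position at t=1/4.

  seg 0: a=-4 b=4217/532 c=0 d=-493/532
  seg 1: a=3 b=1369/266 c=-1479/532 d=5629/14364
  seg 2: a=4 b=-507/532 c=298/399 d=-2587/14364
  seg 3: a=3 b=-355/266 c=-465/532 d=155/1064
S(1/4) = -69213/34048

Δ: Δ0=7, Δ1=1/3, Δ2=-1/3, Δ3=-5/2
row 1: diag=8, rhs=-40; c'=3/8, d'=-5
row 2: denom=12−3·3/8=87/8; d'=(-4−3·-5)/(87/8)=88/87
row 3: denom=10−3·8/29=266/29; d'=(-13−3·88/87)/(266/29)=-465/266
back: M3=-465/266
back: M2=88/87−8/29·-465/266=596/399
back: M1=-5−3/8·596/399=-1479/266
M: M0=0, M1=-1479/266, M2=596/399, M3=-465/266, M4=0
seg 0: a=-4, c=M0/2=0, d=(M1−M0)/(6·1)=-493/532, b=Δ0−h0·(2M0+M1)/6=4217/532
seg 1: a=3, c=M1/2=-1479/532, d=(M2−M1)/(6·3)=5629/14364, b=Δ1−h1·(2M1+M2)/6=1369/266
seg 2: a=4, c=M2/2=298/399, d=(M3−M2)/(6·3)=-2587/14364, b=Δ2−h2·(2M2+M3)/6=-507/532
seg 3: a=3, c=M3/2=-465/532, d=(M4−M3)/(6·2)=155/1064, b=Δ3−h3·(2M3+M4)/6=-355/266
t_q=1/4 → seg 0, τ=1/4; S=-4+4217/532·τ+0·τ²+-493/532·τ³=-69213/34048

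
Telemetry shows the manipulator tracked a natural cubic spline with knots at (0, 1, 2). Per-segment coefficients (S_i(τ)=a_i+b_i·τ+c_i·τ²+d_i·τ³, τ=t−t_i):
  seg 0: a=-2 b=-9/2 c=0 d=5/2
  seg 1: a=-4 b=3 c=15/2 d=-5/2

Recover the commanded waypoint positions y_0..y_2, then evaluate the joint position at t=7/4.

y_0 = S_0(0) = a_0 = -2
y_1 = S_1(0) = a_1 = -4
y_2 = S_1(1) = 4
t_q=7/4 is in segment 1 (τ=3/4); S_1(τ)=181/128

y_0=-2 y_1=-4 y_2=4
S(7/4) = 181/128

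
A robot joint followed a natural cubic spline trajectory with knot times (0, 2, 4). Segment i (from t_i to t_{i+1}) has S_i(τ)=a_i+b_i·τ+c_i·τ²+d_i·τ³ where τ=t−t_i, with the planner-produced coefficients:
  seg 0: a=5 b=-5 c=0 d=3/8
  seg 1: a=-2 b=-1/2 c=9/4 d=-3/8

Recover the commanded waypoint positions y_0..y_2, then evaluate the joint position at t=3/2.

y_0=5 y_1=-2 y_2=3
S(3/2) = -79/64

y_0 = S_0(0) = a_0 = 5
y_1 = S_1(0) = a_1 = -2
y_2 = S_1(2) = 3
t_q=3/2 is in segment 0 (τ=3/2); S_0(τ)=-79/64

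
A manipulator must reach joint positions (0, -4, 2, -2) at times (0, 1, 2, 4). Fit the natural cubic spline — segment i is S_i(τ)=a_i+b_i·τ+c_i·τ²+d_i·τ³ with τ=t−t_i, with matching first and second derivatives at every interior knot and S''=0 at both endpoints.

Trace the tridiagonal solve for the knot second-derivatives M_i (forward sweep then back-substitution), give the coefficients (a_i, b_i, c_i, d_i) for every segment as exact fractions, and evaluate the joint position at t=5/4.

Δ: Δ0=-4, Δ1=6, Δ2=-2
row 1: diag=4, rhs=60; c'=1/4, d'=15
row 2: denom=6−1·1/4=23/4; d'=(-48−1·15)/(23/4)=-252/23
back: M2=-252/23
back: M1=15−1/4·-252/23=408/23
M: M0=0, M1=408/23, M2=-252/23, M3=0
seg 0: a=0, c=M0/2=0, d=(M1−M0)/(6·1)=68/23, b=Δ0−h0·(2M0+M1)/6=-160/23
seg 1: a=-4, c=M1/2=204/23, d=(M2−M1)/(6·1)=-110/23, b=Δ1−h1·(2M1+M2)/6=44/23
seg 2: a=2, c=M2/2=-126/23, d=(M3−M2)/(6·2)=21/23, b=Δ2−h2·(2M2+M3)/6=122/23
t_q=5/4 → seg 1, τ=1/4; S=-4+44/23·τ+204/23·τ²+-110/23·τ³=-2239/736

  seg 0: a=0 b=-160/23 c=0 d=68/23
  seg 1: a=-4 b=44/23 c=204/23 d=-110/23
  seg 2: a=2 b=122/23 c=-126/23 d=21/23
S(5/4) = -2239/736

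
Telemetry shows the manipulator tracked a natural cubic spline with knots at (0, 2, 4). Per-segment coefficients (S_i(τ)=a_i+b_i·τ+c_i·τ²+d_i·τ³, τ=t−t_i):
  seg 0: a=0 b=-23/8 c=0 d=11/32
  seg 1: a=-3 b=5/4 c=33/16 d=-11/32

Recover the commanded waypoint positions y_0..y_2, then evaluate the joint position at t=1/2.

y_0 = S_0(0) = a_0 = 0
y_1 = S_1(0) = a_1 = -3
y_2 = S_1(2) = 5
t_q=1/2 is in segment 0 (τ=1/2); S_0(τ)=-357/256

y_0=0 y_1=-3 y_2=5
S(1/2) = -357/256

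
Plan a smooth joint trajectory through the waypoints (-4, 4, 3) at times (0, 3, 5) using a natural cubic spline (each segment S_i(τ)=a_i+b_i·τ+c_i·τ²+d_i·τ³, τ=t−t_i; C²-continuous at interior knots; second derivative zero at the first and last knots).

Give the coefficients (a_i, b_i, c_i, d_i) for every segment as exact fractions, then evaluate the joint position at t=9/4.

  seg 0: a=-4 b=217/60 c=0 d=-19/180
  seg 1: a=4 b=23/30 c=-19/20 d=19/120
S(9/4) = 3757/1280

Δ: Δ0=8/3, Δ1=-1/2
row 1: diag=10, rhs=-19; c'=1/5, d'=-19/10
back: M1=-19/10
M: M0=0, M1=-19/10, M2=0
seg 0: a=-4, c=M0/2=0, d=(M1−M0)/(6·3)=-19/180, b=Δ0−h0·(2M0+M1)/6=217/60
seg 1: a=4, c=M1/2=-19/20, d=(M2−M1)/(6·2)=19/120, b=Δ1−h1·(2M1+M2)/6=23/30
t_q=9/4 → seg 0, τ=9/4; S=-4+217/60·τ+0·τ²+-19/180·τ³=3757/1280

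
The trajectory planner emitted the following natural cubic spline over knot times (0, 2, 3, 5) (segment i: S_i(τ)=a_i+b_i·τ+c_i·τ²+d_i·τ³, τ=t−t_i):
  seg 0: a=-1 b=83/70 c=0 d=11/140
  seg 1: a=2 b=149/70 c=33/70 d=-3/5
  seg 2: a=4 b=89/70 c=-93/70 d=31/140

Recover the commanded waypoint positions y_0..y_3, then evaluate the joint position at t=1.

y_0 = S_0(0) = a_0 = -1
y_1 = S_1(0) = a_1 = 2
y_2 = S_2(0) = a_2 = 4
y_3 = S_2(2) = 3
t_q=1 is in segment 0 (τ=1); S_0(τ)=37/140

y_0=-1 y_1=2 y_2=4 y_3=3
S(1) = 37/140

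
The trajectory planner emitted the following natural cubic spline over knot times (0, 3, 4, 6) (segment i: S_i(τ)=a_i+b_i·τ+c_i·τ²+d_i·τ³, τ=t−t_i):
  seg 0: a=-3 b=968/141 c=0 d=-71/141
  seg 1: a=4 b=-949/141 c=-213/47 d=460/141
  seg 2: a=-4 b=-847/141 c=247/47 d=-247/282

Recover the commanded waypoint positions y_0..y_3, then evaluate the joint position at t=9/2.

y_0 = S_0(0) = a_0 = -3
y_1 = S_1(0) = a_1 = 4
y_2 = S_2(0) = a_2 = -4
y_3 = S_2(2) = -2
t_q=9/2 is in segment 2 (τ=1/2); S_2(τ)=-4361/752

y_0=-3 y_1=4 y_2=-4 y_3=-2
S(9/2) = -4361/752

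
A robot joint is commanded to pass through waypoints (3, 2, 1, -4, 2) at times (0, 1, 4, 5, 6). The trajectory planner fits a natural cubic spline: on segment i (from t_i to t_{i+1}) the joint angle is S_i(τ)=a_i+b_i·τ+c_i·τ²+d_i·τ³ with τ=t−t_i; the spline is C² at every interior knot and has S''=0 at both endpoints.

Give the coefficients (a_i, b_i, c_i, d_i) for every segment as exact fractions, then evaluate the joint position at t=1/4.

  seg 0: a=3 b=-965/636 c=0 d=329/636
  seg 1: a=2 b=11/318 c=329/212 d=-355/636
  seg 2: a=1 b=-3641/636 c=-184/53 d=2669/636
  seg 3: a=-4 b=-25/318 c=1933/212 d=-1933/636
S(1/4) = 35667/13568

Δ: Δ0=-1, Δ1=-1/3, Δ2=-5, Δ3=6
row 1: diag=8, rhs=4; c'=3/8, d'=1/2
row 2: denom=8−3·3/8=55/8; d'=(-28−3·1/2)/(55/8)=-236/55
row 3: denom=4−1·8/55=212/55; d'=(66−1·-236/55)/(212/55)=1933/106
back: M3=1933/106
back: M2=-236/55−8/55·1933/106=-368/53
back: M1=1/2−3/8·-368/53=329/106
M: M0=0, M1=329/106, M2=-368/53, M3=1933/106, M4=0
seg 0: a=3, c=M0/2=0, d=(M1−M0)/(6·1)=329/636, b=Δ0−h0·(2M0+M1)/6=-965/636
seg 1: a=2, c=M1/2=329/212, d=(M2−M1)/(6·3)=-355/636, b=Δ1−h1·(2M1+M2)/6=11/318
seg 2: a=1, c=M2/2=-184/53, d=(M3−M2)/(6·1)=2669/636, b=Δ2−h2·(2M2+M3)/6=-3641/636
seg 3: a=-4, c=M3/2=1933/212, d=(M4−M3)/(6·1)=-1933/636, b=Δ3−h3·(2M3+M4)/6=-25/318
t_q=1/4 → seg 0, τ=1/4; S=3+-965/636·τ+0·τ²+329/636·τ³=35667/13568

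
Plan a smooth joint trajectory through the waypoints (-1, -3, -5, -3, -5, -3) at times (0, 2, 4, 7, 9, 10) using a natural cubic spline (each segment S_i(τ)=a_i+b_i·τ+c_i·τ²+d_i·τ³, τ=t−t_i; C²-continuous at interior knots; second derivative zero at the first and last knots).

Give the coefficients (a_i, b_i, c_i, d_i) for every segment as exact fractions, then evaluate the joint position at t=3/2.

Δ: Δ0=-1, Δ1=-1, Δ2=2/3, Δ3=-1, Δ4=2
row 1: diag=8, rhs=0; c'=1/4, d'=0
row 2: denom=10−2·1/4=19/2; d'=(10−2·0)/(19/2)=20/19
row 3: denom=10−3·6/19=172/19; d'=(-10−3·20/19)/(172/19)=-125/86
row 4: denom=6−2·19/86=239/43; d'=(18−2·-125/86)/(239/43)=899/239
back: M4=899/239
back: M3=-125/86−19/86·899/239=-546/239
back: M2=20/19−6/19·-546/239=424/239
back: M1=0−1/4·424/239=-106/239
M: M0=0, M1=-106/239, M2=424/239, M3=-546/239, M4=899/239, M5=0
seg 0: a=-1, c=M0/2=0, d=(M1−M0)/(6·2)=-53/1434, b=Δ0−h0·(2M0+M1)/6=-611/717
seg 1: a=-3, c=M1/2=-53/239, d=(M2−M1)/(6·2)=265/1434, b=Δ1−h1·(2M1+M2)/6=-929/717
seg 2: a=-5, c=M2/2=212/239, d=(M3−M2)/(6·3)=-485/2151, b=Δ2−h2·(2M2+M3)/6=25/717
seg 3: a=-3, c=M3/2=-273/239, d=(M4−M3)/(6·2)=1445/2868, b=Δ3−h3·(2M3+M4)/6=-524/717
seg 4: a=-5, c=M4/2=899/478, d=(M5−M4)/(6·1)=-899/1434, b=Δ4−h4·(2M4+M5)/6=535/717
t_q=3/2 → seg 0, τ=3/2; S=-1+-611/717·τ+0·τ²+-53/1434·τ³=-9189/3824

  seg 0: a=-1 b=-611/717 c=0 d=-53/1434
  seg 1: a=-3 b=-929/717 c=-53/239 d=265/1434
  seg 2: a=-5 b=25/717 c=212/239 d=-485/2151
  seg 3: a=-3 b=-524/717 c=-273/239 d=1445/2868
  seg 4: a=-5 b=535/717 c=899/478 d=-899/1434
S(3/2) = -9189/3824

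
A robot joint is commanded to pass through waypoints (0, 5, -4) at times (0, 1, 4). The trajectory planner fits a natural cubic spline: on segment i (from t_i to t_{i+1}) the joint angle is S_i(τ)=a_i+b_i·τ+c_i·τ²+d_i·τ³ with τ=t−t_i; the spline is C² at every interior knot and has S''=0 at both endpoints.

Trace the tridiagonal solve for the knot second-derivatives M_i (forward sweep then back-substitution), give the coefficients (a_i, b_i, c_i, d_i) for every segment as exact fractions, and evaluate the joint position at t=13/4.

Δ: Δ0=5, Δ1=-3
row 1: diag=8, rhs=-48; c'=3/8, d'=-6
back: M1=-6
M: M0=0, M1=-6, M2=0
seg 0: a=0, c=M0/2=0, d=(M1−M0)/(6·1)=-1, b=Δ0−h0·(2M0+M1)/6=6
seg 1: a=5, c=M1/2=-3, d=(M2−M1)/(6·3)=1/3, b=Δ1−h1·(2M1+M2)/6=3
t_q=13/4 → seg 1, τ=9/4; S=5+3·τ+-3·τ²+1/3·τ³=23/64

  seg 0: a=0 b=6 c=0 d=-1
  seg 1: a=5 b=3 c=-3 d=1/3
S(13/4) = 23/64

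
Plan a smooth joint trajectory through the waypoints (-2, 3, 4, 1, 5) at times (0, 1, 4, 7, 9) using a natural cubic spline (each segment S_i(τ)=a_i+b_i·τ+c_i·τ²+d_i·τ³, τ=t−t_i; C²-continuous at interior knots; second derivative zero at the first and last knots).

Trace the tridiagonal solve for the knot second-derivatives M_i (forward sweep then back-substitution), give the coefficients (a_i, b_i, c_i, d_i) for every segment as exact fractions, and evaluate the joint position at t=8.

  seg 0: a=-2 b=4441/798 c=0 d=-451/798
  seg 1: a=3 b=1544/399 c=-451/266 d=1237/7182
  seg 2: a=4 b=-1319/798 c=-58/399 d=869/7182
  seg 3: a=1 b=296/399 c=251/266 d=-251/1596
S(8) = 1345/532

Δ: Δ0=5, Δ1=1/3, Δ2=-1, Δ3=2
row 1: diag=8, rhs=-28; c'=3/8, d'=-7/2
row 2: denom=12−3·3/8=87/8; d'=(-8−3·-7/2)/(87/8)=20/87
row 3: denom=10−3·8/29=266/29; d'=(18−3·20/87)/(266/29)=251/133
back: M3=251/133
back: M2=20/87−8/29·251/133=-116/399
back: M1=-7/2−3/8·-116/399=-451/133
M: M0=0, M1=-451/133, M2=-116/399, M3=251/133, M4=0
seg 0: a=-2, c=M0/2=0, d=(M1−M0)/(6·1)=-451/798, b=Δ0−h0·(2M0+M1)/6=4441/798
seg 1: a=3, c=M1/2=-451/266, d=(M2−M1)/(6·3)=1237/7182, b=Δ1−h1·(2M1+M2)/6=1544/399
seg 2: a=4, c=M2/2=-58/399, d=(M3−M2)/(6·3)=869/7182, b=Δ2−h2·(2M2+M3)/6=-1319/798
seg 3: a=1, c=M3/2=251/266, d=(M4−M3)/(6·2)=-251/1596, b=Δ3−h3·(2M3+M4)/6=296/399
t_q=8 → seg 3, τ=1; S=1+296/399·τ+251/266·τ²+-251/1596·τ³=1345/532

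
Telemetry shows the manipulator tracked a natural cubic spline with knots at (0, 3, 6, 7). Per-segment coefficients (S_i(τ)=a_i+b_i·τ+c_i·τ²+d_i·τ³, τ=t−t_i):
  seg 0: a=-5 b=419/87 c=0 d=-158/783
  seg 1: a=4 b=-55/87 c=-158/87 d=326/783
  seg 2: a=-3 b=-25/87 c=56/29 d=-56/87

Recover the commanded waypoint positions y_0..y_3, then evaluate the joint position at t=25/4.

y_0 = S_0(0) = a_0 = -5
y_1 = S_1(0) = a_1 = 4
y_2 = S_2(0) = a_2 = -3
y_3 = S_2(1) = -2
t_q=25/4 is in segment 2 (τ=1/4); S_2(τ)=-687/232

y_0=-5 y_1=4 y_2=-3 y_3=-2
S(25/4) = -687/232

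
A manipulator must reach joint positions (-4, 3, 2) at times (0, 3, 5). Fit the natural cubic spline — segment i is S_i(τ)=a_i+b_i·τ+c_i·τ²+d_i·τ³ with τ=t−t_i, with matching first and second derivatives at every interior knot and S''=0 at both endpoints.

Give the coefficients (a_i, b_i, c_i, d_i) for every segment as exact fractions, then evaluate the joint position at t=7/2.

  seg 0: a=-4 b=191/60 c=0 d=-17/180
  seg 1: a=3 b=19/30 c=-17/20 d=17/120
S(7/2) = 999/320

Δ: Δ0=7/3, Δ1=-1/2
row 1: diag=10, rhs=-17; c'=1/5, d'=-17/10
back: M1=-17/10
M: M0=0, M1=-17/10, M2=0
seg 0: a=-4, c=M0/2=0, d=(M1−M0)/(6·3)=-17/180, b=Δ0−h0·(2M0+M1)/6=191/60
seg 1: a=3, c=M1/2=-17/20, d=(M2−M1)/(6·2)=17/120, b=Δ1−h1·(2M1+M2)/6=19/30
t_q=7/2 → seg 1, τ=1/2; S=3+19/30·τ+-17/20·τ²+17/120·τ³=999/320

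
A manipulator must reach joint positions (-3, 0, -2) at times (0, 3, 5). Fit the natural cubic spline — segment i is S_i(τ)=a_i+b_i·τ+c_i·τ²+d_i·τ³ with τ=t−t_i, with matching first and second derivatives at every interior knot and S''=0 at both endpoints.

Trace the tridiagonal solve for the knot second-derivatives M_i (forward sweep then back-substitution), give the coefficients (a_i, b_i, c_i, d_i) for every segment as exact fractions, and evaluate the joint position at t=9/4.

Δ: Δ0=1, Δ1=-1
row 1: diag=10, rhs=-12; c'=1/5, d'=-6/5
back: M1=-6/5
M: M0=0, M1=-6/5, M2=0
seg 0: a=-3, c=M0/2=0, d=(M1−M0)/(6·3)=-1/15, b=Δ0−h0·(2M0+M1)/6=8/5
seg 1: a=0, c=M1/2=-3/5, d=(M2−M1)/(6·2)=1/10, b=Δ1−h1·(2M1+M2)/6=-1/5
t_q=9/4 → seg 0, τ=9/4; S=-3+8/5·τ+0·τ²+-1/15·τ³=-51/320

  seg 0: a=-3 b=8/5 c=0 d=-1/15
  seg 1: a=0 b=-1/5 c=-3/5 d=1/10
S(9/4) = -51/320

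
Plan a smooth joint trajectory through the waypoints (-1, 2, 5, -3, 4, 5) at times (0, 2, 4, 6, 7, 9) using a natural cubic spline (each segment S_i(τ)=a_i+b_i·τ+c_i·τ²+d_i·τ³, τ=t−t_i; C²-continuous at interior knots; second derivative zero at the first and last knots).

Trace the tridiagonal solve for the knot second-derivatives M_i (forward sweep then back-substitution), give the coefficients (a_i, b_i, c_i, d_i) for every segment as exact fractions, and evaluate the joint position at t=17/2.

  seg 0: a=-1 b=42/53 c=0 d=75/424
  seg 1: a=2 b=309/106 c=225/212 d=-375/424
  seg 2: a=5 b=-183/53 c=-225/53 d=421/212
  seg 3: a=-3 b=180/53 c=813/106 d=-431/106
  seg 4: a=4 b=693/106 c=-240/53 d=40/53
S(17/2) = 1307/212

Δ: Δ0=3/2, Δ1=3/2, Δ2=-4, Δ3=7, Δ4=1/2
row 1: diag=8, rhs=0; c'=1/4, d'=0
row 2: denom=8−2·1/4=15/2; d'=(-33−2·0)/(15/2)=-22/5
row 3: denom=6−2·4/15=82/15; d'=(66−2·-22/5)/(82/15)=561/41
row 4: denom=6−1·15/82=477/82; d'=(-39−1·561/41)/(477/82)=-480/53
back: M4=-480/53
back: M3=561/41−15/82·-480/53=813/53
back: M2=-22/5−4/15·813/53=-450/53
back: M1=0−1/4·-450/53=225/106
M: M0=0, M1=225/106, M2=-450/53, M3=813/53, M4=-480/53, M5=0
seg 0: a=-1, c=M0/2=0, d=(M1−M0)/(6·2)=75/424, b=Δ0−h0·(2M0+M1)/6=42/53
seg 1: a=2, c=M1/2=225/212, d=(M2−M1)/(6·2)=-375/424, b=Δ1−h1·(2M1+M2)/6=309/106
seg 2: a=5, c=M2/2=-225/53, d=(M3−M2)/(6·2)=421/212, b=Δ2−h2·(2M2+M3)/6=-183/53
seg 3: a=-3, c=M3/2=813/106, d=(M4−M3)/(6·1)=-431/106, b=Δ3−h3·(2M3+M4)/6=180/53
seg 4: a=4, c=M4/2=-240/53, d=(M5−M4)/(6·2)=40/53, b=Δ4−h4·(2M4+M5)/6=693/106
t_q=17/2 → seg 4, τ=3/2; S=4+693/106·τ+-240/53·τ²+40/53·τ³=1307/212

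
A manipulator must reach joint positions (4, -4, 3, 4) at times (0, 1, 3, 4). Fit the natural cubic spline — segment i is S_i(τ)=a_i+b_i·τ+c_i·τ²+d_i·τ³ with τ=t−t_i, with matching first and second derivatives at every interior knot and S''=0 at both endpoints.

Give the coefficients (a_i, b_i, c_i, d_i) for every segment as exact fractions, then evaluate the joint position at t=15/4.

  seg 0: a=4 b=-165/16 c=0 d=37/16
  seg 1: a=-4 b=-27/8 c=111/16 d=-7/4
  seg 2: a=3 b=27/8 c=-57/16 d=19/16
S(15/4) = 4125/1024

Δ: Δ0=-8, Δ1=7/2, Δ2=1
row 1: diag=6, rhs=69; c'=1/3, d'=23/2
row 2: denom=6−2·1/3=16/3; d'=(-15−2·23/2)/(16/3)=-57/8
back: M2=-57/8
back: M1=23/2−1/3·-57/8=111/8
M: M0=0, M1=111/8, M2=-57/8, M3=0
seg 0: a=4, c=M0/2=0, d=(M1−M0)/(6·1)=37/16, b=Δ0−h0·(2M0+M1)/6=-165/16
seg 1: a=-4, c=M1/2=111/16, d=(M2−M1)/(6·2)=-7/4, b=Δ1−h1·(2M1+M2)/6=-27/8
seg 2: a=3, c=M2/2=-57/16, d=(M3−M2)/(6·1)=19/16, b=Δ2−h2·(2M2+M3)/6=27/8
t_q=15/4 → seg 2, τ=3/4; S=3+27/8·τ+-57/16·τ²+19/16·τ³=4125/1024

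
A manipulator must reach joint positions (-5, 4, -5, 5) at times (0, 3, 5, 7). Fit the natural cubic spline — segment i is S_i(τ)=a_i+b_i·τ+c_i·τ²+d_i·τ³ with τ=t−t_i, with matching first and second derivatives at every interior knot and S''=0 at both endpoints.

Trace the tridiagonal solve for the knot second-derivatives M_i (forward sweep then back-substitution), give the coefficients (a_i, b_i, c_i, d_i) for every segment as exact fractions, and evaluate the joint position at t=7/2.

  seg 0: a=-5 b=465/76 c=0 d=-79/228
  seg 1: a=4 b=-123/38 c=-237/76 d=189/152
  seg 2: a=-5 b=-15/19 c=165/38 d=-55/76
S(7/2) = 2137/1216

Δ: Δ0=3, Δ1=-9/2, Δ2=5
row 1: diag=10, rhs=-45; c'=1/5, d'=-9/2
row 2: denom=8−2·1/5=38/5; d'=(57−2·-9/2)/(38/5)=165/19
back: M2=165/19
back: M1=-9/2−1/5·165/19=-237/38
M: M0=0, M1=-237/38, M2=165/19, M3=0
seg 0: a=-5, c=M0/2=0, d=(M1−M0)/(6·3)=-79/228, b=Δ0−h0·(2M0+M1)/6=465/76
seg 1: a=4, c=M1/2=-237/76, d=(M2−M1)/(6·2)=189/152, b=Δ1−h1·(2M1+M2)/6=-123/38
seg 2: a=-5, c=M2/2=165/38, d=(M3−M2)/(6·2)=-55/76, b=Δ2−h2·(2M2+M3)/6=-15/19
t_q=7/2 → seg 1, τ=1/2; S=4+-123/38·τ+-237/76·τ²+189/152·τ³=2137/1216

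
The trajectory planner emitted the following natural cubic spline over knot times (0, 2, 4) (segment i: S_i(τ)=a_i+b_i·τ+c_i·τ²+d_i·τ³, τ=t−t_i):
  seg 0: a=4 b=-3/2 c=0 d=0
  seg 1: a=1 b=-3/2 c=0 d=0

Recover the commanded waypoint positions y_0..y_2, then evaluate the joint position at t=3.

y_0 = S_0(0) = a_0 = 4
y_1 = S_1(0) = a_1 = 1
y_2 = S_1(2) = -2
t_q=3 is in segment 1 (τ=1); S_1(τ)=-1/2

y_0=4 y_1=1 y_2=-2
S(3) = -1/2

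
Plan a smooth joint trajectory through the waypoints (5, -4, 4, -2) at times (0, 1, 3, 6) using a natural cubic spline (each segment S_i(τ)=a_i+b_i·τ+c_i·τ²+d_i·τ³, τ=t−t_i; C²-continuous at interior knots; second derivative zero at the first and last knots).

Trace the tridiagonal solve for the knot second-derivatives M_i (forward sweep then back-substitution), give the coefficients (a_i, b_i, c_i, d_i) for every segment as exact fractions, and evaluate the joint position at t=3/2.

  seg 0: a=5 b=-323/28 c=0 d=71/28
  seg 1: a=-4 b=-55/14 c=213/28 d=-51/28
  seg 2: a=4 b=65/14 c=-93/28 d=31/84
S(3/2) = -961/224

Δ: Δ0=-9, Δ1=4, Δ2=-2
row 1: diag=6, rhs=78; c'=1/3, d'=13
row 2: denom=10−2·1/3=28/3; d'=(-36−2·13)/(28/3)=-93/14
back: M2=-93/14
back: M1=13−1/3·-93/14=213/14
M: M0=0, M1=213/14, M2=-93/14, M3=0
seg 0: a=5, c=M0/2=0, d=(M1−M0)/(6·1)=71/28, b=Δ0−h0·(2M0+M1)/6=-323/28
seg 1: a=-4, c=M1/2=213/28, d=(M2−M1)/(6·2)=-51/28, b=Δ1−h1·(2M1+M2)/6=-55/14
seg 2: a=4, c=M2/2=-93/28, d=(M3−M2)/(6·3)=31/84, b=Δ2−h2·(2M2+M3)/6=65/14
t_q=3/2 → seg 1, τ=1/2; S=-4+-55/14·τ+213/28·τ²+-51/28·τ³=-961/224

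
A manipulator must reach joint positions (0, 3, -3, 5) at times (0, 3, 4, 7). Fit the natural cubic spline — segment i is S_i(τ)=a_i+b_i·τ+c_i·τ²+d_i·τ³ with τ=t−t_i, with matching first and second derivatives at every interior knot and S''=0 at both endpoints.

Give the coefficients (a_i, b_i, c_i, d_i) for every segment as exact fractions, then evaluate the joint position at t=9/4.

  seg 0: a=0 b=257/63 c=0 d=-194/567
  seg 1: a=3 b=-325/63 c=-194/63 d=47/21
  seg 2: a=-3 b=-290/63 c=229/63 d=-229/567
S(9/4) = 169/32

Δ: Δ0=1, Δ1=-6, Δ2=8/3
row 1: diag=8, rhs=-42; c'=1/8, d'=-21/4
row 2: denom=8−1·1/8=63/8; d'=(52−1·-21/4)/(63/8)=458/63
back: M2=458/63
back: M1=-21/4−1/8·458/63=-388/63
M: M0=0, M1=-388/63, M2=458/63, M3=0
seg 0: a=0, c=M0/2=0, d=(M1−M0)/(6·3)=-194/567, b=Δ0−h0·(2M0+M1)/6=257/63
seg 1: a=3, c=M1/2=-194/63, d=(M2−M1)/(6·1)=47/21, b=Δ1−h1·(2M1+M2)/6=-325/63
seg 2: a=-3, c=M2/2=229/63, d=(M3−M2)/(6·3)=-229/567, b=Δ2−h2·(2M2+M3)/6=-290/63
t_q=9/4 → seg 0, τ=9/4; S=0+257/63·τ+0·τ²+-194/567·τ³=169/32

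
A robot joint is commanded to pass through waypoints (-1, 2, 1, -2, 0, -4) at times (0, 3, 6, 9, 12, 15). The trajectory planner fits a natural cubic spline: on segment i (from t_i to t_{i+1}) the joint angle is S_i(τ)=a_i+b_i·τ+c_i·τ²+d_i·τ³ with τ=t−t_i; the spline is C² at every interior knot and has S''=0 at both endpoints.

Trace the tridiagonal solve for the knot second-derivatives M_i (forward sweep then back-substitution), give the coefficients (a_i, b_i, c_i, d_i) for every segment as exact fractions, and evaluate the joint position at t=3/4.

  seg 0: a=-1 b=265/209 c=0 d=-56/1881
  seg 1: a=2 b=97/209 c=-56/209 d=4/5643
  seg 2: a=1 b=-235/209 c=-164/627 d=10/99
  seg 3: a=-2 b=7/209 c=406/627 d=-821/5643
  seg 4: a=0 b=-2/209 c=-415/627 d=415/5643
S(3/4) = -103/1672

Δ: Δ0=1, Δ1=-1/3, Δ2=-1, Δ3=2/3, Δ4=-4/3
row 1: diag=12, rhs=-8; c'=1/4, d'=-2/3
row 2: denom=12−3·1/4=45/4; d'=(-4−3·-2/3)/(45/4)=-8/45
row 3: denom=12−3·4/15=56/5; d'=(10−3·-8/45)/(56/5)=79/84
row 4: denom=12−3·15/56=627/56; d'=(-12−3·79/84)/(627/56)=-830/627
back: M4=-830/627
back: M3=79/84−15/56·-830/627=812/627
back: M2=-8/45−4/15·812/627=-328/627
back: M1=-2/3−1/4·-328/627=-112/209
M: M0=0, M1=-112/209, M2=-328/627, M3=812/627, M4=-830/627, M5=0
seg 0: a=-1, c=M0/2=0, d=(M1−M0)/(6·3)=-56/1881, b=Δ0−h0·(2M0+M1)/6=265/209
seg 1: a=2, c=M1/2=-56/209, d=(M2−M1)/(6·3)=4/5643, b=Δ1−h1·(2M1+M2)/6=97/209
seg 2: a=1, c=M2/2=-164/627, d=(M3−M2)/(6·3)=10/99, b=Δ2−h2·(2M2+M3)/6=-235/209
seg 3: a=-2, c=M3/2=406/627, d=(M4−M3)/(6·3)=-821/5643, b=Δ3−h3·(2M3+M4)/6=7/209
seg 4: a=0, c=M4/2=-415/627, d=(M5−M4)/(6·3)=415/5643, b=Δ4−h4·(2M4+M5)/6=-2/209
t_q=3/4 → seg 0, τ=3/4; S=-1+265/209·τ+0·τ²+-56/1881·τ³=-103/1672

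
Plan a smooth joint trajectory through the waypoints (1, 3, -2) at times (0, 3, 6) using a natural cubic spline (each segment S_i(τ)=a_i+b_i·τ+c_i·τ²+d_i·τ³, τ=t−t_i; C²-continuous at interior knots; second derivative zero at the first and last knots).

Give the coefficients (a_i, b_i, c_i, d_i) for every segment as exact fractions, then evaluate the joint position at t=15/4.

Δ: Δ0=2/3, Δ1=-5/3
row 1: diag=12, rhs=-14; c'=1/4, d'=-7/6
back: M1=-7/6
M: M0=0, M1=-7/6, M2=0
seg 0: a=1, c=M0/2=0, d=(M1−M0)/(6·3)=-7/108, b=Δ0−h0·(2M0+M1)/6=5/4
seg 1: a=3, c=M1/2=-7/12, d=(M2−M1)/(6·3)=7/108, b=Δ1−h1·(2M1+M2)/6=-1/2
t_q=15/4 → seg 1, τ=3/4; S=3+-1/2·τ+-7/12·τ²+7/108·τ³=595/256

  seg 0: a=1 b=5/4 c=0 d=-7/108
  seg 1: a=3 b=-1/2 c=-7/12 d=7/108
S(15/4) = 595/256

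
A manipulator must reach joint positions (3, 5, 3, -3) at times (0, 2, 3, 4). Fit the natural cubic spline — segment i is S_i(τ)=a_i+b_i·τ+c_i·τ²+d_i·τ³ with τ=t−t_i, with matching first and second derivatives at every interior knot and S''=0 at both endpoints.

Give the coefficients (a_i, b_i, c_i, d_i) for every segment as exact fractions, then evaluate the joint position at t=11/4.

Δ: Δ0=1, Δ1=-2, Δ2=-6
row 1: diag=6, rhs=-18; c'=1/6, d'=-3
row 2: denom=4−1·1/6=23/6; d'=(-24−1·-3)/(23/6)=-126/23
back: M2=-126/23
back: M1=-3−1/6·-126/23=-48/23
M: M0=0, M1=-48/23, M2=-126/23, M3=0
seg 0: a=3, c=M0/2=0, d=(M1−M0)/(6·2)=-4/23, b=Δ0−h0·(2M0+M1)/6=39/23
seg 1: a=5, c=M1/2=-24/23, d=(M2−M1)/(6·1)=-13/23, b=Δ1−h1·(2M1+M2)/6=-9/23
seg 2: a=3, c=M2/2=-63/23, d=(M3−M2)/(6·1)=21/23, b=Δ2−h2·(2M2+M3)/6=-96/23
t_q=11/4 → seg 1, τ=3/4; S=5+-9/23·τ+-24/23·τ²+-13/23·τ³=5713/1472

  seg 0: a=3 b=39/23 c=0 d=-4/23
  seg 1: a=5 b=-9/23 c=-24/23 d=-13/23
  seg 2: a=3 b=-96/23 c=-63/23 d=21/23
S(11/4) = 5713/1472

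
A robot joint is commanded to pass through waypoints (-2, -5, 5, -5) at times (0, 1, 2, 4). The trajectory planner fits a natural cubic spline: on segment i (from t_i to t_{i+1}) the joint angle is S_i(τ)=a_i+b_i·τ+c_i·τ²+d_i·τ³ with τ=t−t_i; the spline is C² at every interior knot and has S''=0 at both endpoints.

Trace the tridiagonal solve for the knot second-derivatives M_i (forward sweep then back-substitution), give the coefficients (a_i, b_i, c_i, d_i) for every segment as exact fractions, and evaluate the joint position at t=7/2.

Δ: Δ0=-3, Δ1=10, Δ2=-5
row 1: diag=4, rhs=78; c'=1/4, d'=39/2
row 2: denom=6−1·1/4=23/4; d'=(-90−1·39/2)/(23/4)=-438/23
back: M2=-438/23
back: M1=39/2−1/4·-438/23=558/23
M: M0=0, M1=558/23, M2=-438/23, M3=0
seg 0: a=-2, c=M0/2=0, d=(M1−M0)/(6·1)=93/23, b=Δ0−h0·(2M0+M1)/6=-162/23
seg 1: a=-5, c=M1/2=279/23, d=(M2−M1)/(6·1)=-166/23, b=Δ1−h1·(2M1+M2)/6=117/23
seg 2: a=5, c=M2/2=-219/23, d=(M3−M2)/(6·2)=73/46, b=Δ2−h2·(2M2+M3)/6=177/23
t_q=7/2 → seg 2, τ=3/2; S=5+177/23·τ+-219/23·τ²+73/46·τ³=175/368

  seg 0: a=-2 b=-162/23 c=0 d=93/23
  seg 1: a=-5 b=117/23 c=279/23 d=-166/23
  seg 2: a=5 b=177/23 c=-219/23 d=73/46
S(7/2) = 175/368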